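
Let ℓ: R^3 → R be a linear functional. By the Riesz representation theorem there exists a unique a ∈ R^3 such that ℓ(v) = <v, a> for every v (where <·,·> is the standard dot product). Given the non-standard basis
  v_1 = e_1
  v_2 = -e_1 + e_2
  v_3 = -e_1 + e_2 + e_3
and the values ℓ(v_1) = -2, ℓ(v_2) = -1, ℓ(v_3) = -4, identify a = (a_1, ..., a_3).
a = (-2, -3, -3)

Write a = (a_1, ..., a_3) in the standard basis. For each basis vector v_i, ℓ(v_i) = <v_i, a> is a linear equation in the a_j's. Collect the n equations into a matrix system V a = ℓ, where row i of V is v_i (expressed in the standard basis). Since V is invertible (lower-triangular with 1s on the diagonal, up to permutation), solve by back-substitution:
  V =
[[1, 0, 0],
 [-1, 1, 0],
 [-1, 1, 1]]
  V a = (-2, -1, -4)
Solving gives a = (-2, -3, -3).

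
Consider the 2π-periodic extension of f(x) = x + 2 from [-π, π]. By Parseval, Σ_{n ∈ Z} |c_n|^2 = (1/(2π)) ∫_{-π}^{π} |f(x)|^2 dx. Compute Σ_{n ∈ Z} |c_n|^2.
Σ |c_n|^2 = π^2/3 + 4

Expand and integrate term by term over [-π, π]:
  ∫ (x)^2 dx = 1·(2π^3/3); ∫ 2·1·(2)·x dx = 0 (odd integrand); ∫ 2^2 dx = 4·2π.
So (1/(2π)) ∫_{-π}^{π} (x + 2)^2 dx = 1π^2/3 + 4 = π^2/3 + 4.
Parseval ⇒ Σ |c_n|^2 = π^2/3 + 4.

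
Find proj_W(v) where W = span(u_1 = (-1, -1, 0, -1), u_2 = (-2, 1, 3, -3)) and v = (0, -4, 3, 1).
proj_W(v) = (-49/53, -67/53, -18/53, -43/53)

Set up U = [u_1 | ... | u_2] ∈ R^(4×2). The projector onto W = col(U) is P = U (U^T U)^(-1) U^T.
Compute U^T U =
  [3, 4]
  [4, 23],
and U^T v = (3, 2).
Solve U^T U · c = U^T v for the coefficients: c = (61/53, -6/53). The projection is proj_W(v) = U c.
Check: (v - proj_W(v)) · u_1 = 0  (should be 0).
Check: (v - proj_W(v)) · u_2 = 0  (should be 0).
Result: proj_W(v) = (-49/53, -67/53, -18/53, -43/53).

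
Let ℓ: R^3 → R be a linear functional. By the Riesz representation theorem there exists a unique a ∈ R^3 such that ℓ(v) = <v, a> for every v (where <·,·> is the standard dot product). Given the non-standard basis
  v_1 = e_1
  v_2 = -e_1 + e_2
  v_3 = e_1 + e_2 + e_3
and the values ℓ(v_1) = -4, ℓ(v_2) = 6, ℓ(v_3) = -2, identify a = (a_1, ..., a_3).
a = (-4, 2, 0)

Write a = (a_1, ..., a_3) in the standard basis. For each basis vector v_i, ℓ(v_i) = <v_i, a> is a linear equation in the a_j's. Collect the n equations into a matrix system V a = ℓ, where row i of V is v_i (expressed in the standard basis). Since V is invertible (lower-triangular with 1s on the diagonal, up to permutation), solve by back-substitution:
  V =
[[1, 0, 0],
 [-1, 1, 0],
 [1, 1, 1]]
  V a = (-4, 6, -2)
Solving gives a = (-4, 2, 0).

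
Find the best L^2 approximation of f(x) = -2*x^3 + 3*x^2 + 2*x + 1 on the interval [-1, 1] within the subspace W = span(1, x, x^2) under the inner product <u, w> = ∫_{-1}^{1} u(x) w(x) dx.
g(x) = 3*x^2 + 4*x/5 + 1

The best approximation g ∈ W is the orthogonal projection of f onto W. Writing g = a_0 + a_1 x + a_2 x^2, the coefficients solve the normal equations G · a = b where
  G_{ij} = <φ_i, φ_j> and b_i = <f, φ_i>, with φ_0 = 1, φ_1 = x, φ_2 = x^2.
G =
  [2, 0, 2/3]
  [0, 2/3, 0]
  [2/3, 0, 2/5],
b = (4, 8/15, 28/15).
Solving gives a_0 = 1, a_1 = 4/5, a_2 = 3, so
  g(x) = 3*x^2 + 4*x/5 + 1.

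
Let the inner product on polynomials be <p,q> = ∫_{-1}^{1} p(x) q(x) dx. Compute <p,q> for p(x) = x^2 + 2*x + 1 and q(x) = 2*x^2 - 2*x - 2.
<p,q> = -88/15

Expand the product: p(x)·q(x) = 2*x^4 + 2*x^3 - 4*x^2 - 6*x - 2.
∫_{-1}^{1} of each monomial x^k gives [2/(k+1) if k even, 0 if k odd]. Integrating term-by-term (or equivalently evaluating the antiderivative F(x) = 2*x^5/5 + x^4/2 - 4*x^3/3 - 3*x^2 - 2*x at the endpoints):
  F(1) − F(−1) = -163/30 − (13/30) = -88/15.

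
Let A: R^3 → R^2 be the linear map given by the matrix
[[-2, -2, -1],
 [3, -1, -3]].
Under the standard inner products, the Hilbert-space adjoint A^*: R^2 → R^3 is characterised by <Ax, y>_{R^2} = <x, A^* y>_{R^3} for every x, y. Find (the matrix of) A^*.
A^* = A^T =
[[-2, 3],
 [-2, -1],
 [-1, -3]]

For real matrices with standard dot products, the defining identity <Ax, y> = <x, A^* y> gives (Ax)^T y = x^T (A^*) y, i.e. x^T A^T y = x^T (A^*) y. Since this holds for all x, y, we must have A^* = A^T. Therefore
A^* =
[[-2, 3],
 [-2, -1],
 [-1, -3]].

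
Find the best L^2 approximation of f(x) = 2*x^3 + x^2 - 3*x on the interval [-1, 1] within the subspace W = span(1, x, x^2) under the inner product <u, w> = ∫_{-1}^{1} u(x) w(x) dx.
g(x) = x^2 - 9*x/5

The best approximation g ∈ W is the orthogonal projection of f onto W. Writing g = a_0 + a_1 x + a_2 x^2, the coefficients solve the normal equations G · a = b where
  G_{ij} = <φ_i, φ_j> and b_i = <f, φ_i>, with φ_0 = 1, φ_1 = x, φ_2 = x^2.
G =
  [2, 0, 2/3]
  [0, 2/3, 0]
  [2/3, 0, 2/5],
b = (2/3, -6/5, 2/5).
Solving gives a_0 = 0, a_1 = -9/5, a_2 = 1, so
  g(x) = x^2 - 9*x/5.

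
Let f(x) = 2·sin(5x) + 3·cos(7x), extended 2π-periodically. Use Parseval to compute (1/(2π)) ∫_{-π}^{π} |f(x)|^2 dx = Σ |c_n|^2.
Σ |c_n|^2 = 13/2

Expand |f|^2 and use orthogonality of {sin(nx), cos(mx)} on [-π, π]:
  ∫_{-π}^{π} sin(nx)^2 dx = π, ∫ cos(mx)^2 dx = π, and cross terms integrate to 0.
So ∫_{-π}^{π} f(x)^2 dx = 2^2 · π + 3^2 · π = (4 + 9)π.
Divide by 2π: (4 + 9)/2 = 13/2.
By Parseval, this equals Σ |c_n|^2.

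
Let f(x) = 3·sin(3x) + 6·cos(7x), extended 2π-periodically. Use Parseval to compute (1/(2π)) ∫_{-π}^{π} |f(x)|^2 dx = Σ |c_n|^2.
Σ |c_n|^2 = 45/2

Expand |f|^2 and use orthogonality of {sin(nx), cos(mx)} on [-π, π]:
  ∫_{-π}^{π} sin(nx)^2 dx = π, ∫ cos(mx)^2 dx = π, and cross terms integrate to 0.
So ∫_{-π}^{π} f(x)^2 dx = 3^2 · π + 6^2 · π = (9 + 36)π.
Divide by 2π: (9 + 36)/2 = 45/2.
By Parseval, this equals Σ |c_n|^2.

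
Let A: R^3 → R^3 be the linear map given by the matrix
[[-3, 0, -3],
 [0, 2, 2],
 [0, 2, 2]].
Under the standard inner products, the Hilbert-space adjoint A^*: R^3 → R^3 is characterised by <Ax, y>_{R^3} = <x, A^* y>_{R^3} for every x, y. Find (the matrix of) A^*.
A^* = A^T =
[[-3, 0, 0],
 [0, 2, 2],
 [-3, 2, 2]]

For real matrices with standard dot products, the defining identity <Ax, y> = <x, A^* y> gives (Ax)^T y = x^T (A^*) y, i.e. x^T A^T y = x^T (A^*) y. Since this holds for all x, y, we must have A^* = A^T. Therefore
A^* =
[[-3, 0, 0],
 [0, 2, 2],
 [-3, 2, 2]].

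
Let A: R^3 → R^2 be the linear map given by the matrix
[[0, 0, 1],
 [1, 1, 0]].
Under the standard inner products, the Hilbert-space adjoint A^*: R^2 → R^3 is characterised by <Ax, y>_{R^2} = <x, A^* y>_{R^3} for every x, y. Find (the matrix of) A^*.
A^* = A^T =
[[0, 1],
 [0, 1],
 [1, 0]]

For real matrices with standard dot products, the defining identity <Ax, y> = <x, A^* y> gives (Ax)^T y = x^T (A^*) y, i.e. x^T A^T y = x^T (A^*) y. Since this holds for all x, y, we must have A^* = A^T. Therefore
A^* =
[[0, 1],
 [0, 1],
 [1, 0]].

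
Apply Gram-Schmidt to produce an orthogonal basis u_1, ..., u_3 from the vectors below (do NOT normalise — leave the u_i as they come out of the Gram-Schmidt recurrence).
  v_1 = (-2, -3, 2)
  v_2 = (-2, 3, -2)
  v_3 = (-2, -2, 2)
Orthogonal basis:
  u_1 = (-2, -3, 2)
  u_2 = (-52/17, 24/17, -16/17)
  u_3 = (0, 4/13, 6/13)

Apply the Gram-Schmidt recurrence
  u_1 = v_1
  u_i = v_i − Σ_{j<i} ((v_i · u_j) / (u_j · u_j)) · u_j.

Step by step this gives:
  u_1 = (-2, -3, 2)
  u_2 = (-52/17, 24/17, -16/17)
  u_3 = (0, 4/13, 6/13)

Orthogonality check:
  u_2 · u_1 = 0 (should be 0)
  u_3 · u_1 = 0 (should be 0)
  u_3 · u_2 = 0 (should be 0)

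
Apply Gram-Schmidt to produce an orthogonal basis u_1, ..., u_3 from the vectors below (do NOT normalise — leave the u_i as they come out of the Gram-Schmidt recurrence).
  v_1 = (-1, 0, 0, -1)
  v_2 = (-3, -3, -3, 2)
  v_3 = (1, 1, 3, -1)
Orthogonal basis:
  u_1 = (-1, 0, 0, -1)
  u_2 = (-5/2, -3, -3, 5/2)
  u_3 = (-24/61, -41/61, 81/61, 24/61)

Apply the Gram-Schmidt recurrence
  u_1 = v_1
  u_i = v_i − Σ_{j<i} ((v_i · u_j) / (u_j · u_j)) · u_j.

Step by step this gives:
  u_1 = (-1, 0, 0, -1)
  u_2 = (-5/2, -3, -3, 5/2)
  u_3 = (-24/61, -41/61, 81/61, 24/61)

Orthogonality check:
  u_2 · u_1 = 0 (should be 0)
  u_3 · u_1 = 0 (should be 0)
  u_3 · u_2 = 0 (should be 0)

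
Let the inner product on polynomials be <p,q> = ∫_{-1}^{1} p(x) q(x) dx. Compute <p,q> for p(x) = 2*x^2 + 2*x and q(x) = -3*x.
<p,q> = -4

Expand the product: p(x)·q(x) = -6*x^3 - 6*x^2.
∫_{-1}^{1} of each monomial x^k gives [2/(k+1) if k even, 0 if k odd]. Integrating term-by-term (or equivalently evaluating the antiderivative F(x) = -3*x^4/2 - 2*x^3 at the endpoints):
  F(1) − F(−1) = -7/2 − (1/2) = -4.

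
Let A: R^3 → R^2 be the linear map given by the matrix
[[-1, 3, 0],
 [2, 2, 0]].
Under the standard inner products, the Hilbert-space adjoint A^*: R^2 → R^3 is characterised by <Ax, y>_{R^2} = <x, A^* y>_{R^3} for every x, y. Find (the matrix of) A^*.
A^* = A^T =
[[-1, 2],
 [3, 2],
 [0, 0]]

For real matrices with standard dot products, the defining identity <Ax, y> = <x, A^* y> gives (Ax)^T y = x^T (A^*) y, i.e. x^T A^T y = x^T (A^*) y. Since this holds for all x, y, we must have A^* = A^T. Therefore
A^* =
[[-1, 2],
 [3, 2],
 [0, 0]].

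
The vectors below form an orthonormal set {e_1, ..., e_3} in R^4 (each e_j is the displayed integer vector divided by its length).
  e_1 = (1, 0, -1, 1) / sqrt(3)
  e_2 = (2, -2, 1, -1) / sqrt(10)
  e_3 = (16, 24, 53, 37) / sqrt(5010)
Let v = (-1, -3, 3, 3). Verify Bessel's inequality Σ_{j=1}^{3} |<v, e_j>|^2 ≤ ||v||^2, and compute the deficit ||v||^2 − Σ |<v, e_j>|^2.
Σ |<v, e_j>|^2 = 1427/167; ||v||^2 = 28; deficit = 3249/167

Write each e_j = u_j / sqrt(<u_j, u_j>) where u_j is the displayed integer vector. Then <v, e_j> = <v, u_j> / sqrt(<u_j, u_j>), so |<v, e_j>|^2 = <v, u_j>^2 / <u_j, u_j>.
Coefficients: <v, e_1> = -1/sqrt(3), <v, e_2> = 4/sqrt(10), <v, e_3> = 182/sqrt(5010).
Square and sum: Σ |<v, e_j>|^2 = 1427/167.
Compute ||v||^2 = v·v = 28.
Deficit = 28 − 1427/167 = 3249/167 ≥ 0, confirming Bessel's inequality. (The deficit equals ||v − Σ <v,e_j> e_j||^2, the squared distance from v to span{e_j}.)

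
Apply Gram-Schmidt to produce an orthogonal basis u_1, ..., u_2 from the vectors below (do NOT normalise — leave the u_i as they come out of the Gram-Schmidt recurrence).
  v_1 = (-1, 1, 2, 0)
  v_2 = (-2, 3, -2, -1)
Orthogonal basis:
  u_1 = (-1, 1, 2, 0)
  u_2 = (-11/6, 17/6, -7/3, -1)

Apply the Gram-Schmidt recurrence
  u_1 = v_1
  u_i = v_i − Σ_{j<i} ((v_i · u_j) / (u_j · u_j)) · u_j.

Step by step this gives:
  u_1 = (-1, 1, 2, 0)
  u_2 = (-11/6, 17/6, -7/3, -1)

Orthogonality check:
  u_2 · u_1 = 0 (should be 0)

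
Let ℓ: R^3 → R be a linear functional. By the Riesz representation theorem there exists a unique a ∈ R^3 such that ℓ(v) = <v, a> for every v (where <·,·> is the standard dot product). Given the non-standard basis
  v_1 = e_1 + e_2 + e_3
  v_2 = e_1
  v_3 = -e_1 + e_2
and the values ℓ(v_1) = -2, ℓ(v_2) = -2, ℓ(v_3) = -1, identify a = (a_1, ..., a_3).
a = (-2, -3, 3)

Write a = (a_1, ..., a_3) in the standard basis. For each basis vector v_i, ℓ(v_i) = <v_i, a> is a linear equation in the a_j's. Collect the n equations into a matrix system V a = ℓ, where row i of V is v_i (expressed in the standard basis). Since V is invertible (lower-triangular with 1s on the diagonal, up to permutation), solve by back-substitution:
  V =
[[1, 1, 1],
 [1, 0, 0],
 [-1, 1, 0]]
  V a = (-2, -2, -1)
Solving gives a = (-2, -3, 3).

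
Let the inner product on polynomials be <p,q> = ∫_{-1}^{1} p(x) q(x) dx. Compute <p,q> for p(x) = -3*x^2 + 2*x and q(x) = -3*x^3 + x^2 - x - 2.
<p,q> = -14/15

Expand the product: p(x)·q(x) = 9*x^5 - 9*x^4 + 5*x^3 + 4*x^2 - 4*x.
∫_{-1}^{1} of each monomial x^k gives [2/(k+1) if k even, 0 if k odd]. Integrating term-by-term (or equivalently evaluating the antiderivative F(x) = 3*x^6/2 - 9*x^5/5 + 5*x^4/4 + 4*x^3/3 - 2*x^2 at the endpoints):
  F(1) − F(−1) = 17/60 − (73/60) = -14/15.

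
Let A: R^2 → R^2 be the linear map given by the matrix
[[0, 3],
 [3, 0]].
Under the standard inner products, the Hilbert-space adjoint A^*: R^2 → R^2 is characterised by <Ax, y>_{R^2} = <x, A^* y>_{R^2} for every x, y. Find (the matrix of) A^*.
A^* = A^T =
[[0, 3],
 [3, 0]]

For real matrices with standard dot products, the defining identity <Ax, y> = <x, A^* y> gives (Ax)^T y = x^T (A^*) y, i.e. x^T A^T y = x^T (A^*) y. Since this holds for all x, y, we must have A^* = A^T. Therefore
A^* =
[[0, 3],
 [3, 0]].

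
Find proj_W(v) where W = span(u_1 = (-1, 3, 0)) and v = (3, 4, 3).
proj_W(v) = (-9/10, 27/10, 0)

Set up U = [u_1 | ... | u_1] ∈ R^(3×1). The projector onto W = col(U) is P = U (U^T U)^(-1) U^T.
Compute U^T U =
  [10],
and U^T v = (9).
Solve U^T U · c = U^T v for the coefficients: c = (9/10). The projection is proj_W(v) = U c.
Check: (v - proj_W(v)) · u_1 = 0  (should be 0).
Result: proj_W(v) = (-9/10, 27/10, 0).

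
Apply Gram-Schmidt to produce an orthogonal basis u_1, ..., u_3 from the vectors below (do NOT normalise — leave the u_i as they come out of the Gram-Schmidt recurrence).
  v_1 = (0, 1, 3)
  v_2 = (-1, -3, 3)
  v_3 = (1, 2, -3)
Orthogonal basis:
  u_1 = (0, 1, 3)
  u_2 = (-1, -18/5, 6/5)
  u_3 = (18/77, -9/154, 3/154)

Apply the Gram-Schmidt recurrence
  u_1 = v_1
  u_i = v_i − Σ_{j<i} ((v_i · u_j) / (u_j · u_j)) · u_j.

Step by step this gives:
  u_1 = (0, 1, 3)
  u_2 = (-1, -18/5, 6/5)
  u_3 = (18/77, -9/154, 3/154)

Orthogonality check:
  u_2 · u_1 = 0 (should be 0)
  u_3 · u_1 = 0 (should be 0)
  u_3 · u_2 = 0 (should be 0)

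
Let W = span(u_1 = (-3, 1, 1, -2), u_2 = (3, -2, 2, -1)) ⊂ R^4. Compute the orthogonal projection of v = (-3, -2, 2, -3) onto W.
proj_W(v) = (-447/221, 14/221, 554/221, -703/221)

Set up U = [u_1 | ... | u_2] ∈ R^(4×2). The projector onto W = col(U) is P = U (U^T U)^(-1) U^T.
Compute U^T U =
  [15, -7]
  [-7, 18],
and U^T v = (15, 2).
Solve U^T U · c = U^T v for the coefficients: c = (284/221, 135/221). The projection is proj_W(v) = U c.
Check: (v - proj_W(v)) · u_1 = 0  (should be 0).
Check: (v - proj_W(v)) · u_2 = 0  (should be 0).
Result: proj_W(v) = (-447/221, 14/221, 554/221, -703/221).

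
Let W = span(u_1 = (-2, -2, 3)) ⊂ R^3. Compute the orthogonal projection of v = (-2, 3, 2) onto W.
proj_W(v) = (-8/17, -8/17, 12/17)

Set up U = [u_1 | ... | u_1] ∈ R^(3×1). The projector onto W = col(U) is P = U (U^T U)^(-1) U^T.
Compute U^T U =
  [17],
and U^T v = (4).
Solve U^T U · c = U^T v for the coefficients: c = (4/17). The projection is proj_W(v) = U c.
Check: (v - proj_W(v)) · u_1 = 0  (should be 0).
Result: proj_W(v) = (-8/17, -8/17, 12/17).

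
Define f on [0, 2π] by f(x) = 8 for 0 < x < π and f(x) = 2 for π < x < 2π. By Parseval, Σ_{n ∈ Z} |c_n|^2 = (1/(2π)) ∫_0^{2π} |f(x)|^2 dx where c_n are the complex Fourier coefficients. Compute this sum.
Σ |c_n|^2 = 34

Parseval equates the L^2 energy of f (normalised by 1/(2π)) with the ℓ^2 sum of its Fourier coefficients: (1/(2π)) ∫_0^{2π} |f|^2 = Σ |c_n|^2.
Compute the left side: (1/(2π)) [∫_0^π 8^2 dx + ∫_π^{2π} 2^2 dx] = (1/(2π)) · (64π + 4π) = (64 + 4)/2 = 34.
So Σ_{n ∈ Z} |c_n|^2 = 34.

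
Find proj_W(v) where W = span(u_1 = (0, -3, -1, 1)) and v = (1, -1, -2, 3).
proj_W(v) = (0, -24/11, -8/11, 8/11)

Set up U = [u_1 | ... | u_1] ∈ R^(4×1). The projector onto W = col(U) is P = U (U^T U)^(-1) U^T.
Compute U^T U =
  [11],
and U^T v = (8).
Solve U^T U · c = U^T v for the coefficients: c = (8/11). The projection is proj_W(v) = U c.
Check: (v - proj_W(v)) · u_1 = 0  (should be 0).
Result: proj_W(v) = (0, -24/11, -8/11, 8/11).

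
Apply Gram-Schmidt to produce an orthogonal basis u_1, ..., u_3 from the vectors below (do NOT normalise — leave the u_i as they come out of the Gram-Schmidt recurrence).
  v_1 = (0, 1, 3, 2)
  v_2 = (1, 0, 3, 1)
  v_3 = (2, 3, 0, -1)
Orthogonal basis:
  u_1 = (0, 1, 3, 2)
  u_2 = (1, -11/14, 9/14, -4/7)
  u_3 = (21/11, 3, -3/11, -12/11)

Apply the Gram-Schmidt recurrence
  u_1 = v_1
  u_i = v_i − Σ_{j<i} ((v_i · u_j) / (u_j · u_j)) · u_j.

Step by step this gives:
  u_1 = (0, 1, 3, 2)
  u_2 = (1, -11/14, 9/14, -4/7)
  u_3 = (21/11, 3, -3/11, -12/11)

Orthogonality check:
  u_2 · u_1 = 0 (should be 0)
  u_3 · u_1 = 0 (should be 0)
  u_3 · u_2 = 0 (should be 0)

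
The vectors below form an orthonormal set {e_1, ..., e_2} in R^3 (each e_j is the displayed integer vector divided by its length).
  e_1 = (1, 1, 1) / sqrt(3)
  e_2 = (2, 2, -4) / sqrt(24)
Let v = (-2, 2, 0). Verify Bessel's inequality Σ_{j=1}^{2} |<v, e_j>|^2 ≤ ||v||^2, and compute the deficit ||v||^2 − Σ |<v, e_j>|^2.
Σ |<v, e_j>|^2 = 0; ||v||^2 = 8; deficit = 8

Write each e_j = u_j / sqrt(<u_j, u_j>) where u_j is the displayed integer vector. Then <v, e_j> = <v, u_j> / sqrt(<u_j, u_j>), so |<v, e_j>|^2 = <v, u_j>^2 / <u_j, u_j>.
Coefficients: <v, e_1> = 0/sqrt(3), <v, e_2> = 0/sqrt(24).
Square and sum: Σ |<v, e_j>|^2 = 0.
Compute ||v||^2 = v·v = 8.
Deficit = 8 − 0 = 8 ≥ 0, confirming Bessel's inequality. (The deficit equals ||v − Σ <v,e_j> e_j||^2, the squared distance from v to span{e_j}.)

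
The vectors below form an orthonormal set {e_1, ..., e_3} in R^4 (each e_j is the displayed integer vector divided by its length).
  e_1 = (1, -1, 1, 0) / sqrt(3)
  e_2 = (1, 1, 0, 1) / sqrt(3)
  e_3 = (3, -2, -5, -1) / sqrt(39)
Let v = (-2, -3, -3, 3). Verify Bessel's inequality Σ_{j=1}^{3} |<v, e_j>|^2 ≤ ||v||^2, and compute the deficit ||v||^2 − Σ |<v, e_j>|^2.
Σ |<v, e_j>|^2 = 248/39; ||v||^2 = 31; deficit = 961/39

Write each e_j = u_j / sqrt(<u_j, u_j>) where u_j is the displayed integer vector. Then <v, e_j> = <v, u_j> / sqrt(<u_j, u_j>), so |<v, e_j>|^2 = <v, u_j>^2 / <u_j, u_j>.
Coefficients: <v, e_1> = -2/sqrt(3), <v, e_2> = -2/sqrt(3), <v, e_3> = 12/sqrt(39).
Square and sum: Σ |<v, e_j>|^2 = 248/39.
Compute ||v||^2 = v·v = 31.
Deficit = 31 − 248/39 = 961/39 ≥ 0, confirming Bessel's inequality. (The deficit equals ||v − Σ <v,e_j> e_j||^2, the squared distance from v to span{e_j}.)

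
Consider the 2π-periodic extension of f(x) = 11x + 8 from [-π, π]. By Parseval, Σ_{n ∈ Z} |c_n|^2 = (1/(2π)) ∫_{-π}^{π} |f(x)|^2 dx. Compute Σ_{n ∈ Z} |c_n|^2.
Σ |c_n|^2 = 121π^2/3 + 64

Expand and integrate term by term over [-π, π]:
  ∫ (11x)^2 dx = 121·(2π^3/3); ∫ 2·11·(8)·x dx = 0 (odd integrand); ∫ 8^2 dx = 64·2π.
So (1/(2π)) ∫_{-π}^{π} (11x + 8)^2 dx = 121π^2/3 + 64 = 121π^2/3 + 64.
Parseval ⇒ Σ |c_n|^2 = 121π^2/3 + 64.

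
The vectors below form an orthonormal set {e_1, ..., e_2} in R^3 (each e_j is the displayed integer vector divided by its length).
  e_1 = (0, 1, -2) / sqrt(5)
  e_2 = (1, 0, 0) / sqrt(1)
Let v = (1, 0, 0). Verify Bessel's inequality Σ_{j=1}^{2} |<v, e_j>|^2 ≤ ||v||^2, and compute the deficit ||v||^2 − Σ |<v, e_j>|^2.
Σ |<v, e_j>|^2 = 1; ||v||^2 = 1; deficit = 0

Write each e_j = u_j / sqrt(<u_j, u_j>) where u_j is the displayed integer vector. Then <v, e_j> = <v, u_j> / sqrt(<u_j, u_j>), so |<v, e_j>|^2 = <v, u_j>^2 / <u_j, u_j>.
Coefficients: <v, e_1> = 0/sqrt(5), <v, e_2> = 1/sqrt(1).
Square and sum: Σ |<v, e_j>|^2 = 1.
Compute ||v||^2 = v·v = 1.
Deficit = 1 − 1 = 0 ≥ 0, confirming Bessel's inequality. (The deficit equals ||v − Σ <v,e_j> e_j||^2, the squared distance from v to span{e_j}.)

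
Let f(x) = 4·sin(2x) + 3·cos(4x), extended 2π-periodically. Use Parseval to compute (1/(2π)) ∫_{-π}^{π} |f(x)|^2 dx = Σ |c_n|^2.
Σ |c_n|^2 = 25/2

Expand |f|^2 and use orthogonality of {sin(nx), cos(mx)} on [-π, π]:
  ∫_{-π}^{π} sin(nx)^2 dx = π, ∫ cos(mx)^2 dx = π, and cross terms integrate to 0.
So ∫_{-π}^{π} f(x)^2 dx = 4^2 · π + 3^2 · π = (16 + 9)π.
Divide by 2π: (16 + 9)/2 = 25/2.
By Parseval, this equals Σ |c_n|^2.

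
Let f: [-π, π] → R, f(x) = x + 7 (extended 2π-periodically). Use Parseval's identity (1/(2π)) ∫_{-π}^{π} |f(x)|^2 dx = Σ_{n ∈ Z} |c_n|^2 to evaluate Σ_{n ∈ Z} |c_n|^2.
Σ |c_n|^2 = π^2/3 + 49

Expand and integrate term by term over [-π, π]:
  ∫ (x)^2 dx = 1·(2π^3/3); ∫ 2·1·(7)·x dx = 0 (odd integrand); ∫ 7^2 dx = 49·2π.
So (1/(2π)) ∫_{-π}^{π} (x + 7)^2 dx = 1π^2/3 + 49 = π^2/3 + 49.
Parseval ⇒ Σ |c_n|^2 = π^2/3 + 49.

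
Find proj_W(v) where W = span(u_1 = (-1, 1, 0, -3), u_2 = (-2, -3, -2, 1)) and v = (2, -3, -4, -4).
proj_W(v) = (-16/7, -219/182, -127/91, -359/182)

Set up U = [u_1 | ... | u_2] ∈ R^(4×2). The projector onto W = col(U) is P = U (U^T U)^(-1) U^T.
Compute U^T U =
  [11, -4]
  [-4, 18],
and U^T v = (7, 9).
Solve U^T U · c = U^T v for the coefficients: c = (81/91, 127/182). The projection is proj_W(v) = U c.
Check: (v - proj_W(v)) · u_1 = 0  (should be 0).
Check: (v - proj_W(v)) · u_2 = 0  (should be 0).
Result: proj_W(v) = (-16/7, -219/182, -127/91, -359/182).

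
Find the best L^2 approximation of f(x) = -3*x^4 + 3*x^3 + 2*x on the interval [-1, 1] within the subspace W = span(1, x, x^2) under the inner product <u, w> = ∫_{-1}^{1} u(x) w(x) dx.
g(x) = -18*x^2/7 + 19*x/5 + 9/35

The best approximation g ∈ W is the orthogonal projection of f onto W. Writing g = a_0 + a_1 x + a_2 x^2, the coefficients solve the normal equations G · a = b where
  G_{ij} = <φ_i, φ_j> and b_i = <f, φ_i>, with φ_0 = 1, φ_1 = x, φ_2 = x^2.
G =
  [2, 0, 2/3]
  [0, 2/3, 0]
  [2/3, 0, 2/5],
b = (-6/5, 38/15, -6/7).
Solving gives a_0 = 9/35, a_1 = 19/5, a_2 = -18/7, so
  g(x) = -18*x^2/7 + 19*x/5 + 9/35.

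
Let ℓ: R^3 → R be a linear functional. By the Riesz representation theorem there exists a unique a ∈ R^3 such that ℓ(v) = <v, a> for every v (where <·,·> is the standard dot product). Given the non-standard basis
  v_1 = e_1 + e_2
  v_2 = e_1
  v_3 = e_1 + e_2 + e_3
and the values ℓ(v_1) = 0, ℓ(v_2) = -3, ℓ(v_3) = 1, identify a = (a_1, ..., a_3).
a = (-3, 3, 1)

Write a = (a_1, ..., a_3) in the standard basis. For each basis vector v_i, ℓ(v_i) = <v_i, a> is a linear equation in the a_j's. Collect the n equations into a matrix system V a = ℓ, where row i of V is v_i (expressed in the standard basis). Since V is invertible (lower-triangular with 1s on the diagonal, up to permutation), solve by back-substitution:
  V =
[[1, 1, 0],
 [1, 0, 0],
 [1, 1, 1]]
  V a = (0, -3, 1)
Solving gives a = (-3, 3, 1).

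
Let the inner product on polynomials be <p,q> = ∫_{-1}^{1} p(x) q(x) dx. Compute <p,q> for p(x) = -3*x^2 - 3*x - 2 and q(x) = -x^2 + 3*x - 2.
<p,q> = 128/15

Expand the product: p(x)·q(x) = 3*x^4 - 6*x^3 - x^2 + 4.
∫_{-1}^{1} of each monomial x^k gives [2/(k+1) if k even, 0 if k odd]. Integrating term-by-term (or equivalently evaluating the antiderivative F(x) = 3*x^5/5 - 3*x^4/2 - x^3/3 + 4*x at the endpoints):
  F(1) − F(−1) = 83/30 − (-173/30) = 128/15.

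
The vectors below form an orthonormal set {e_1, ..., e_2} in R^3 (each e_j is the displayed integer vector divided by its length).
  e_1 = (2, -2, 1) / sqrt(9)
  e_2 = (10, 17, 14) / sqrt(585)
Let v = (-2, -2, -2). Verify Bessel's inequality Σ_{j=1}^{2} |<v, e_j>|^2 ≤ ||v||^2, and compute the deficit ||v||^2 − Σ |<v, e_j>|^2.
Σ |<v, e_j>|^2 = 776/65; ||v||^2 = 12; deficit = 4/65

Write each e_j = u_j / sqrt(<u_j, u_j>) where u_j is the displayed integer vector. Then <v, e_j> = <v, u_j> / sqrt(<u_j, u_j>), so |<v, e_j>|^2 = <v, u_j>^2 / <u_j, u_j>.
Coefficients: <v, e_1> = -2/sqrt(9), <v, e_2> = -82/sqrt(585).
Square and sum: Σ |<v, e_j>|^2 = 776/65.
Compute ||v||^2 = v·v = 12.
Deficit = 12 − 776/65 = 4/65 ≥ 0, confirming Bessel's inequality. (The deficit equals ||v − Σ <v,e_j> e_j||^2, the squared distance from v to span{e_j}.)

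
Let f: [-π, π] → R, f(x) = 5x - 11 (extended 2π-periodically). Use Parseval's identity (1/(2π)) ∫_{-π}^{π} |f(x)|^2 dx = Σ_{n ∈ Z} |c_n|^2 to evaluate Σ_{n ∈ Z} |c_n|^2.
Σ |c_n|^2 = 25π^2/3 + 121

Expand and integrate term by term over [-π, π]:
  ∫ (5x)^2 dx = 25·(2π^3/3); ∫ 2·5·(-11)·x dx = 0 (odd integrand); ∫ (-11)^2 dx = 121·2π.
So (1/(2π)) ∫_{-π}^{π} (5x - 11)^2 dx = 25π^2/3 + 121 = 25π^2/3 + 121.
Parseval ⇒ Σ |c_n|^2 = 25π^2/3 + 121.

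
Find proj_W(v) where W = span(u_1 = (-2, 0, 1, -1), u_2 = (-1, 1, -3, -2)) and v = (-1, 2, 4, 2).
proj_W(v) = (-64/89, -82/89, 319/89, 91/89)

Set up U = [u_1 | ... | u_2] ∈ R^(4×2). The projector onto W = col(U) is P = U (U^T U)^(-1) U^T.
Compute U^T U =
  [6, 1]
  [1, 15],
and U^T v = (4, -13).
Solve U^T U · c = U^T v for the coefficients: c = (73/89, -82/89). The projection is proj_W(v) = U c.
Check: (v - proj_W(v)) · u_1 = 0  (should be 0).
Check: (v - proj_W(v)) · u_2 = 0  (should be 0).
Result: proj_W(v) = (-64/89, -82/89, 319/89, 91/89).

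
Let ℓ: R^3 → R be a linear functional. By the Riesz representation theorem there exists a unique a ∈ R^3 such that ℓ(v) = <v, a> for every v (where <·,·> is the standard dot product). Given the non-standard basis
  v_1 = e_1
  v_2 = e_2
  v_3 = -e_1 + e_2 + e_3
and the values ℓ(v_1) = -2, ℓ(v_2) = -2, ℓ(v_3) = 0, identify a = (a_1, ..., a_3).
a = (-2, -2, 0)

Write a = (a_1, ..., a_3) in the standard basis. For each basis vector v_i, ℓ(v_i) = <v_i, a> is a linear equation in the a_j's. Collect the n equations into a matrix system V a = ℓ, where row i of V is v_i (expressed in the standard basis). Since V is invertible (lower-triangular with 1s on the diagonal, up to permutation), solve by back-substitution:
  V =
[[1, 0, 0],
 [0, 1, 0],
 [-1, 1, 1]]
  V a = (-2, -2, 0)
Solving gives a = (-2, -2, 0).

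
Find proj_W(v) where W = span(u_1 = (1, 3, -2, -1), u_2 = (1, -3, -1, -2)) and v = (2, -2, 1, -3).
proj_W(v) = (10/11, -48/19, -197/209, -373/209)

Set up U = [u_1 | ... | u_2] ∈ R^(4×2). The projector onto W = col(U) is P = U (U^T U)^(-1) U^T.
Compute U^T U =
  [15, -4]
  [-4, 15],
and U^T v = (-3, 13).
Solve U^T U · c = U^T v for the coefficients: c = (7/209, 183/209). The projection is proj_W(v) = U c.
Check: (v - proj_W(v)) · u_1 = 0  (should be 0).
Check: (v - proj_W(v)) · u_2 = 0  (should be 0).
Result: proj_W(v) = (10/11, -48/19, -197/209, -373/209).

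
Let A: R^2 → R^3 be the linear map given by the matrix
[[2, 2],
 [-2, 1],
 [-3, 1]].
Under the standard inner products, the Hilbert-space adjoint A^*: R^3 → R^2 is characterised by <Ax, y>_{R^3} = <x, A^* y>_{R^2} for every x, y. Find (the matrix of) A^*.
A^* = A^T =
[[2, -2, -3],
 [2, 1, 1]]

For real matrices with standard dot products, the defining identity <Ax, y> = <x, A^* y> gives (Ax)^T y = x^T (A^*) y, i.e. x^T A^T y = x^T (A^*) y. Since this holds for all x, y, we must have A^* = A^T. Therefore
A^* =
[[2, -2, -3],
 [2, 1, 1]].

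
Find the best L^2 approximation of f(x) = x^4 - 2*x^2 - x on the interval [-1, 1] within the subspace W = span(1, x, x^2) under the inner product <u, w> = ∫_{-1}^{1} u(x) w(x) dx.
g(x) = -8*x^2/7 - x - 3/35

The best approximation g ∈ W is the orthogonal projection of f onto W. Writing g = a_0 + a_1 x + a_2 x^2, the coefficients solve the normal equations G · a = b where
  G_{ij} = <φ_i, φ_j> and b_i = <f, φ_i>, with φ_0 = 1, φ_1 = x, φ_2 = x^2.
G =
  [2, 0, 2/3]
  [0, 2/3, 0]
  [2/3, 0, 2/5],
b = (-14/15, -2/3, -18/35).
Solving gives a_0 = -3/35, a_1 = -1, a_2 = -8/7, so
  g(x) = -8*x^2/7 - x - 3/35.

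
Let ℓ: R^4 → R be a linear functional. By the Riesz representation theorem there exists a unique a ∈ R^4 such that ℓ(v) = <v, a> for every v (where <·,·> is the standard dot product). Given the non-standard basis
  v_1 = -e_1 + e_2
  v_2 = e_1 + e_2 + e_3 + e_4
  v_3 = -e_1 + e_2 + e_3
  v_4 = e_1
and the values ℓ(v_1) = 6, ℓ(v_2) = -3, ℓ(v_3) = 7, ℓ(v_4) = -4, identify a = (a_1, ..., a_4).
a = (-4, 2, 1, -2)

Write a = (a_1, ..., a_4) in the standard basis. For each basis vector v_i, ℓ(v_i) = <v_i, a> is a linear equation in the a_j's. Collect the n equations into a matrix system V a = ℓ, where row i of V is v_i (expressed in the standard basis). Since V is invertible (lower-triangular with 1s on the diagonal, up to permutation), solve by back-substitution:
  V =
[[-1, 1, 0, 0],
 [1, 1, 1, 1],
 [-1, 1, 1, 0],
 [1, 0, 0, 0]]
  V a = (6, -3, 7, -4)
Solving gives a = (-4, 2, 1, -2).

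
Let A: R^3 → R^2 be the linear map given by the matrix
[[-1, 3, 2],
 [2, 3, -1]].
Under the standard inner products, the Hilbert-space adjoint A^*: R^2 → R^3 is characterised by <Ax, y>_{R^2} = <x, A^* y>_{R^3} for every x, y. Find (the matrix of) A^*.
A^* = A^T =
[[-1, 2],
 [3, 3],
 [2, -1]]

For real matrices with standard dot products, the defining identity <Ax, y> = <x, A^* y> gives (Ax)^T y = x^T (A^*) y, i.e. x^T A^T y = x^T (A^*) y. Since this holds for all x, y, we must have A^* = A^T. Therefore
A^* =
[[-1, 2],
 [3, 3],
 [2, -1]].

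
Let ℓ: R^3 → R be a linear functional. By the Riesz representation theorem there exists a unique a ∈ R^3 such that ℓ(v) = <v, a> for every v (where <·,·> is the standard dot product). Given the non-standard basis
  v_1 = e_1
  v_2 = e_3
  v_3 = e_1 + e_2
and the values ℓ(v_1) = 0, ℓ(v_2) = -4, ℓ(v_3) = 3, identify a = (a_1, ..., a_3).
a = (0, 3, -4)

Write a = (a_1, ..., a_3) in the standard basis. For each basis vector v_i, ℓ(v_i) = <v_i, a> is a linear equation in the a_j's. Collect the n equations into a matrix system V a = ℓ, where row i of V is v_i (expressed in the standard basis). Since V is invertible (lower-triangular with 1s on the diagonal, up to permutation), solve by back-substitution:
  V =
[[1, 0, 0],
 [0, 0, 1],
 [1, 1, 0]]
  V a = (0, -4, 3)
Solving gives a = (0, 3, -4).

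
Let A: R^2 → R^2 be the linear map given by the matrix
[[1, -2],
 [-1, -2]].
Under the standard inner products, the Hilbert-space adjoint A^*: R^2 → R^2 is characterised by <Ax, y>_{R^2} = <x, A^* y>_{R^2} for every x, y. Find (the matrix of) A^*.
A^* = A^T =
[[1, -1],
 [-2, -2]]

For real matrices with standard dot products, the defining identity <Ax, y> = <x, A^* y> gives (Ax)^T y = x^T (A^*) y, i.e. x^T A^T y = x^T (A^*) y. Since this holds for all x, y, we must have A^* = A^T. Therefore
A^* =
[[1, -1],
 [-2, -2]].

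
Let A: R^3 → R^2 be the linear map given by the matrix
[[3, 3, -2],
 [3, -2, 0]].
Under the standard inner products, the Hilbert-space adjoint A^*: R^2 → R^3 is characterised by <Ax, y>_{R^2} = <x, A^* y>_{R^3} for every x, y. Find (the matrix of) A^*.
A^* = A^T =
[[3, 3],
 [3, -2],
 [-2, 0]]

For real matrices with standard dot products, the defining identity <Ax, y> = <x, A^* y> gives (Ax)^T y = x^T (A^*) y, i.e. x^T A^T y = x^T (A^*) y. Since this holds for all x, y, we must have A^* = A^T. Therefore
A^* =
[[3, 3],
 [3, -2],
 [-2, 0]].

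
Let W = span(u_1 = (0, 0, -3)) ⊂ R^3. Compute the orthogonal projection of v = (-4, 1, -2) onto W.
proj_W(v) = (0, 0, -2)

Set up U = [u_1 | ... | u_1] ∈ R^(3×1). The projector onto W = col(U) is P = U (U^T U)^(-1) U^T.
Compute U^T U =
  [9],
and U^T v = (6).
Solve U^T U · c = U^T v for the coefficients: c = (2/3). The projection is proj_W(v) = U c.
Check: (v - proj_W(v)) · u_1 = 0  (should be 0).
Result: proj_W(v) = (0, 0, -2).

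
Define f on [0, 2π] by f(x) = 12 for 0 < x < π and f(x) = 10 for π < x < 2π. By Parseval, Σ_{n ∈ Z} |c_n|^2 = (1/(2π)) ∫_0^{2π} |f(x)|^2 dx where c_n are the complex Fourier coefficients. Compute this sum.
Σ |c_n|^2 = 122

Parseval equates the L^2 energy of f (normalised by 1/(2π)) with the ℓ^2 sum of its Fourier coefficients: (1/(2π)) ∫_0^{2π} |f|^2 = Σ |c_n|^2.
Compute the left side: (1/(2π)) [∫_0^π 12^2 dx + ∫_π^{2π} 10^2 dx] = (1/(2π)) · (144π + 100π) = (144 + 100)/2 = 122.
So Σ_{n ∈ Z} |c_n|^2 = 122.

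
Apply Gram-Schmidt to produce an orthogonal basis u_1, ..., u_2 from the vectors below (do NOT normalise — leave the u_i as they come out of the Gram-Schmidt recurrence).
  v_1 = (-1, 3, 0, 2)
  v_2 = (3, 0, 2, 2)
Orthogonal basis:
  u_1 = (-1, 3, 0, 2)
  u_2 = (43/14, -3/14, 2, 13/7)

Apply the Gram-Schmidt recurrence
  u_1 = v_1
  u_i = v_i − Σ_{j<i} ((v_i · u_j) / (u_j · u_j)) · u_j.

Step by step this gives:
  u_1 = (-1, 3, 0, 2)
  u_2 = (43/14, -3/14, 2, 13/7)

Orthogonality check:
  u_2 · u_1 = 0 (should be 0)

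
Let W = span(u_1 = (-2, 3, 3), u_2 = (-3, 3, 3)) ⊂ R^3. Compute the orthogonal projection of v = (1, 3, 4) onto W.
proj_W(v) = (1, 7/2, 7/2)

Set up U = [u_1 | ... | u_2] ∈ R^(3×2). The projector onto W = col(U) is P = U (U^T U)^(-1) U^T.
Compute U^T U =
  [22, 24]
  [24, 27],
and U^T v = (19, 18).
Solve U^T U · c = U^T v for the coefficients: c = (9/2, -10/3). The projection is proj_W(v) = U c.
Check: (v - proj_W(v)) · u_1 = 0  (should be 0).
Check: (v - proj_W(v)) · u_2 = 0  (should be 0).
Result: proj_W(v) = (1, 7/2, 7/2).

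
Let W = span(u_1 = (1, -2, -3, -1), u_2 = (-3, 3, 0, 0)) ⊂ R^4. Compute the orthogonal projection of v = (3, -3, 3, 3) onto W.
proj_W(v) = (25/7, -17/7, 24/7, 8/7)

Set up U = [u_1 | ... | u_2] ∈ R^(4×2). The projector onto W = col(U) is P = U (U^T U)^(-1) U^T.
Compute U^T U =
  [15, -9]
  [-9, 18],
and U^T v = (-3, -18).
Solve U^T U · c = U^T v for the coefficients: c = (-8/7, -11/7). The projection is proj_W(v) = U c.
Check: (v - proj_W(v)) · u_1 = 0  (should be 0).
Check: (v - proj_W(v)) · u_2 = 0  (should be 0).
Result: proj_W(v) = (25/7, -17/7, 24/7, 8/7).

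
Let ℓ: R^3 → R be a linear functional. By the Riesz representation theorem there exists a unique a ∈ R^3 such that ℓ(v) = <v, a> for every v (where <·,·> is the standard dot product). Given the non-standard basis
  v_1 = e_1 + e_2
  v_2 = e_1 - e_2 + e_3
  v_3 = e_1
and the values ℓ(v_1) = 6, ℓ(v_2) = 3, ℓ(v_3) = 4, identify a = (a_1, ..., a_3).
a = (4, 2, 1)

Write a = (a_1, ..., a_3) in the standard basis. For each basis vector v_i, ℓ(v_i) = <v_i, a> is a linear equation in the a_j's. Collect the n equations into a matrix system V a = ℓ, where row i of V is v_i (expressed in the standard basis). Since V is invertible (lower-triangular with 1s on the diagonal, up to permutation), solve by back-substitution:
  V =
[[1, 1, 0],
 [1, -1, 1],
 [1, 0, 0]]
  V a = (6, 3, 4)
Solving gives a = (4, 2, 1).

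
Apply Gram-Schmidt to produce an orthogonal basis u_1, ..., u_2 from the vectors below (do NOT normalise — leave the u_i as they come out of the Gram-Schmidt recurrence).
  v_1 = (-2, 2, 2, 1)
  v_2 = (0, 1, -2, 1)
Orthogonal basis:
  u_1 = (-2, 2, 2, 1)
  u_2 = (-2/13, 15/13, -24/13, 14/13)

Apply the Gram-Schmidt recurrence
  u_1 = v_1
  u_i = v_i − Σ_{j<i} ((v_i · u_j) / (u_j · u_j)) · u_j.

Step by step this gives:
  u_1 = (-2, 2, 2, 1)
  u_2 = (-2/13, 15/13, -24/13, 14/13)

Orthogonality check:
  u_2 · u_1 = 0 (should be 0)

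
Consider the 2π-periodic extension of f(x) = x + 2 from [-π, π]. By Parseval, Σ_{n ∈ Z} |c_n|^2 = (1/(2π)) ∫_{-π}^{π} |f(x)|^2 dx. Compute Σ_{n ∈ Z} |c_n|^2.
Σ |c_n|^2 = π^2/3 + 4

Expand and integrate term by term over [-π, π]:
  ∫ (x)^2 dx = 1·(2π^3/3); ∫ 2·1·(2)·x dx = 0 (odd integrand); ∫ 2^2 dx = 4·2π.
So (1/(2π)) ∫_{-π}^{π} (x + 2)^2 dx = 1π^2/3 + 4 = π^2/3 + 4.
Parseval ⇒ Σ |c_n|^2 = π^2/3 + 4.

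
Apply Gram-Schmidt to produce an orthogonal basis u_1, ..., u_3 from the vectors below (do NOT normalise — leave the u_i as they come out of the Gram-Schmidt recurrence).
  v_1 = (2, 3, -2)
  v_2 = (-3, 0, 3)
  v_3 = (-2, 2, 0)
Orthogonal basis:
  u_1 = (2, 3, -2)
  u_2 = (-27/17, 36/17, 27/17)
  u_3 = (-1, 0, -1)

Apply the Gram-Schmidt recurrence
  u_1 = v_1
  u_i = v_i − Σ_{j<i} ((v_i · u_j) / (u_j · u_j)) · u_j.

Step by step this gives:
  u_1 = (2, 3, -2)
  u_2 = (-27/17, 36/17, 27/17)
  u_3 = (-1, 0, -1)

Orthogonality check:
  u_2 · u_1 = 0 (should be 0)
  u_3 · u_1 = 0 (should be 0)
  u_3 · u_2 = 0 (should be 0)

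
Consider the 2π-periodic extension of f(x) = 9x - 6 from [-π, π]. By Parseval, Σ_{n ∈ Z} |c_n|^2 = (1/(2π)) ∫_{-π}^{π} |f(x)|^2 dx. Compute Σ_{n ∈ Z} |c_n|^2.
Σ |c_n|^2 = 27π^2 + 36

Expand and integrate term by term over [-π, π]:
  ∫ (9x)^2 dx = 81·(2π^3/3); ∫ 2·9·(-6)·x dx = 0 (odd integrand); ∫ (-6)^2 dx = 36·2π.
So (1/(2π)) ∫_{-π}^{π} (9x - 6)^2 dx = 81π^2/3 + 36 = 27π^2 + 36.
Parseval ⇒ Σ |c_n|^2 = 27π^2 + 36.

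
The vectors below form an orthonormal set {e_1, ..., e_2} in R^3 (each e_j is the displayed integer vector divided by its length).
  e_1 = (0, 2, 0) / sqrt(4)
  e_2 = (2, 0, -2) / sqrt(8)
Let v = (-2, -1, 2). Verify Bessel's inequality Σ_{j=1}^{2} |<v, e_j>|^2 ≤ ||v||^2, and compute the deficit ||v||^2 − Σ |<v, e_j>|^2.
Σ |<v, e_j>|^2 = 9; ||v||^2 = 9; deficit = 0

Write each e_j = u_j / sqrt(<u_j, u_j>) where u_j is the displayed integer vector. Then <v, e_j> = <v, u_j> / sqrt(<u_j, u_j>), so |<v, e_j>|^2 = <v, u_j>^2 / <u_j, u_j>.
Coefficients: <v, e_1> = -2/sqrt(4), <v, e_2> = -8/sqrt(8).
Square and sum: Σ |<v, e_j>|^2 = 9.
Compute ||v||^2 = v·v = 9.
Deficit = 9 − 9 = 0 ≥ 0, confirming Bessel's inequality. (The deficit equals ||v − Σ <v,e_j> e_j||^2, the squared distance from v to span{e_j}.)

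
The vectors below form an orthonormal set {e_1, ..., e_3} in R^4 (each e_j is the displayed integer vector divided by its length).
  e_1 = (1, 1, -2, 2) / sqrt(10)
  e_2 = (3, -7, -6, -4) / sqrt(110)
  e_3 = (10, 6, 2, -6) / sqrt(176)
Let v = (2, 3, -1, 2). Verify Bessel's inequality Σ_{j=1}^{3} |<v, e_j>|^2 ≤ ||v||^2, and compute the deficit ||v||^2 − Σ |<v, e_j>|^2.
Σ |<v, e_j>|^2 = 18; ||v||^2 = 18; deficit = 0

Write each e_j = u_j / sqrt(<u_j, u_j>) where u_j is the displayed integer vector. Then <v, e_j> = <v, u_j> / sqrt(<u_j, u_j>), so |<v, e_j>|^2 = <v, u_j>^2 / <u_j, u_j>.
Coefficients: <v, e_1> = 11/sqrt(10), <v, e_2> = -17/sqrt(110), <v, e_3> = 24/sqrt(176).
Square and sum: Σ |<v, e_j>|^2 = 18.
Compute ||v||^2 = v·v = 18.
Deficit = 18 − 18 = 0 ≥ 0, confirming Bessel's inequality. (The deficit equals ||v − Σ <v,e_j> e_j||^2, the squared distance from v to span{e_j}.)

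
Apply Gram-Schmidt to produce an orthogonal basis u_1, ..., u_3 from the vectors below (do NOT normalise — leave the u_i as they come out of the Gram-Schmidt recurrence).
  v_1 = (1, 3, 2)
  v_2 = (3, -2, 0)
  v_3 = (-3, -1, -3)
Orthogonal basis:
  u_1 = (1, 3, 2)
  u_2 = (45/14, -19/14, 3/7)
  u_3 = (60/173, 90/173, -165/173)

Apply the Gram-Schmidt recurrence
  u_1 = v_1
  u_i = v_i − Σ_{j<i} ((v_i · u_j) / (u_j · u_j)) · u_j.

Step by step this gives:
  u_1 = (1, 3, 2)
  u_2 = (45/14, -19/14, 3/7)
  u_3 = (60/173, 90/173, -165/173)

Orthogonality check:
  u_2 · u_1 = 0 (should be 0)
  u_3 · u_1 = 0 (should be 0)
  u_3 · u_2 = 0 (should be 0)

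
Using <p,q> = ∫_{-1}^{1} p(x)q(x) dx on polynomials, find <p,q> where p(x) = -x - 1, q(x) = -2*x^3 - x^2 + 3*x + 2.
<p,q> = -68/15

Expand the product: p(x)·q(x) = 2*x^4 + 3*x^3 - 2*x^2 - 5*x - 2.
∫_{-1}^{1} of each monomial x^k gives [2/(k+1) if k even, 0 if k odd]. Integrating term-by-term (or equivalently evaluating the antiderivative F(x) = 2*x^5/5 + 3*x^4/4 - 2*x^3/3 - 5*x^2/2 - 2*x at the endpoints):
  F(1) − F(−1) = -241/60 − (31/60) = -68/15.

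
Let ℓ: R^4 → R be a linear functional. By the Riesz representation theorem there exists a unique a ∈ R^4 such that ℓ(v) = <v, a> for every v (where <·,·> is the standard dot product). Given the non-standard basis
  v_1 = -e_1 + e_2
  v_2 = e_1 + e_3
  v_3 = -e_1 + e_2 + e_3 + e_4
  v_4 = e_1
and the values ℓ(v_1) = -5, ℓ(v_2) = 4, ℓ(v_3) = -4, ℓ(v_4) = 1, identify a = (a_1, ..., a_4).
a = (1, -4, 3, -2)

Write a = (a_1, ..., a_4) in the standard basis. For each basis vector v_i, ℓ(v_i) = <v_i, a> is a linear equation in the a_j's. Collect the n equations into a matrix system V a = ℓ, where row i of V is v_i (expressed in the standard basis). Since V is invertible (lower-triangular with 1s on the diagonal, up to permutation), solve by back-substitution:
  V =
[[-1, 1, 0, 0],
 [1, 0, 1, 0],
 [-1, 1, 1, 1],
 [1, 0, 0, 0]]
  V a = (-5, 4, -4, 1)
Solving gives a = (1, -4, 3, -2).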